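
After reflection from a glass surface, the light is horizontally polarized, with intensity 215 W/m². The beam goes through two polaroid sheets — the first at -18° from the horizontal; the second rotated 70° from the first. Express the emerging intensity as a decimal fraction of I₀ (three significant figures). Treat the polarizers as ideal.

By Malus's law, I₁ = 215 W/m² · cos²(18°) = 194.5 W/m².
I₂ = I₁ · cos²(70°) = 194.5 · 0.117 = 22.75 W/m².
Transmitted fraction = 0.1058.

I/I₀ ≈ 0.106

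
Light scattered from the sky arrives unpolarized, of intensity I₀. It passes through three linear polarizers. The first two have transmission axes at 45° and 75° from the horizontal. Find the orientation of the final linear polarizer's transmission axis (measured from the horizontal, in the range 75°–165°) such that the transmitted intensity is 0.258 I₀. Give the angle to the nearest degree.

θ ≈ 109°

Unpolarized light through the first polarizer → I₁ = ½ I₀, now polarized at 45°.
I₂ = I₁ cos²(75° − 45°) = 0.5 I₀ · cos²(30°) = 0.375 I₀.
Need I₃/I₀ = 0.258, so cos²(θ − 75°) = 0.258 / 0.375 = 0.688.
θ − 75° = arccos(√0.688) = 34.0°, giving θ ≈ 75 + 34.0 = 109.0°.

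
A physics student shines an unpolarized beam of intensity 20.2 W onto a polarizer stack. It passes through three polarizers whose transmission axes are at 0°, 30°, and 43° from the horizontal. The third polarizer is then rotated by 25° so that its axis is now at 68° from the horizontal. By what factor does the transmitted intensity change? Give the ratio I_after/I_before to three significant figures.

I_new/I_old ≈ 0.654

Before rotation:
Unpolarized light through the first polarizer → I₁ = ½ I₀, now polarized at 0°.
I₂ = I₁ cos²(30° − 0°) = 0.5 I₀ · cos²(30°) = 0.375 I₀.
I₃ = I₂ cos²(43° − 30°) = 0.375 I₀ · cos²(13°) = 0.356 I₀.
After rotation:
Unpolarized light through the first polarizer → I₁ = ½ I₀, now polarized at 0°.
I₂ = I₁ cos²(30° − 0°) = 0.5 I₀ · cos²(30°) = 0.375 I₀.
I₃ = I₂ cos²(68° − 30°) = 0.375 I₀ · cos²(38°) = 0.2329 I₀.
Ratio = 0.2329 / 0.356 = 0.6541.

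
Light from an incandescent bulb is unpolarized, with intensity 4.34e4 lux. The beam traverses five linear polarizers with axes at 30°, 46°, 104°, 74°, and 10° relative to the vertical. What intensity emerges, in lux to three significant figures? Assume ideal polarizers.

I ≈ 812 lux

Unpolarized light through the first polarizer → I₁ = 4.34e4 lux/2 = 2.17e+04 lux, polarized at 30°.
I₂ = I₁ · cos²(16°) = 2.17e+04 · 0.924 = 2.005e+04 lux.
I₃ = I₂ · cos²(58°) = 2.005e+04 · 0.2808 = 5631 lux.
I₄ = I₃ · cos²(30°) = 5631 · 0.75 = 4223 lux.
I₅ = I₄ · cos²(64°) = 4223 · 0.1922 = 811.5 lux.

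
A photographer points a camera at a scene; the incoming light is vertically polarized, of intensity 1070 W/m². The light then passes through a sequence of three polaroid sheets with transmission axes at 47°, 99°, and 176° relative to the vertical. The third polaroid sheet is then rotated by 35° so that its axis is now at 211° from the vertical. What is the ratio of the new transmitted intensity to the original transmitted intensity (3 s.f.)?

I_new/I_old ≈ 2.77

Before rotation:
I₁ = I₀ cos²(47° − 0°) = I₀ cos²(47°) = 0.4651 I₀.
I₂ = I₁ cos²(99° − 47°) = 0.4651 I₀ · cos²(52°) = 0.1763 I₀.
I₃ = I₂ cos²(176° − 99°) = 0.1763 I₀ · cos²(77°) = 0.008921 I₀.
After rotation:
I₁ = I₀ cos²(47° − 0°) = I₀ cos²(47°) = 0.4651 I₀.
I₂ = I₁ cos²(99° − 47°) = 0.4651 I₀ · cos²(52°) = 0.1763 I₀.
Angle between axes 2 and 3: 68°. I₃ = 0.1763 I₀ · cos²(68°) = 0.02474 I₀.
Ratio = 0.02474 / 0.008921 = 2.773.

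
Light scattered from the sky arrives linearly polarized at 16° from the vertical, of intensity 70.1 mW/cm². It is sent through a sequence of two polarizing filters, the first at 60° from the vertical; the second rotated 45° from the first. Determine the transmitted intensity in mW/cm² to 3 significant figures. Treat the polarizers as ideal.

I₁ = 70.1 mW/cm² · cos²(44°) = 36.27 mW/cm².
I₂ = I₁ · cos²(45°) = 36.27 · 0.5 = 18.14 mW/cm².

I ≈ 18.1 mW/cm²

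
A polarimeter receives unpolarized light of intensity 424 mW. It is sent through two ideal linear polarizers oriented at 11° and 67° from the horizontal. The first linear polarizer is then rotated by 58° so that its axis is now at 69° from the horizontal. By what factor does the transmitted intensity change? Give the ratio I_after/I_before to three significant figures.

Before rotation:
Unpolarized light through the first polarizer → I₁ = ½ I₀, now polarized at 11°.
I₂ = I₁ cos²(67° − 11°) = 0.5 I₀ · cos²(56°) = 0.1563 I₀.
After rotation:
Unpolarized light through the first polarizer → I₁ = ½ I₀, now polarized at 69°.
I₂ = I₁ cos²(67° − 69°) = 0.5 I₀ · cos²(2°) = 0.4994 I₀.
Ratio = 0.4994 / 0.1563 = 3.194.

I_new/I_old ≈ 3.19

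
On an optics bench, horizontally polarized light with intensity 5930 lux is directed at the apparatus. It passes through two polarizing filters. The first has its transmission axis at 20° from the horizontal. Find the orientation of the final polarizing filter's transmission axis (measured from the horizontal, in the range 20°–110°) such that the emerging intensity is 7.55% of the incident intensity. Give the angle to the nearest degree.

I₁ = I₀ cos²(20° − 0°) = I₀ cos²(20°) = 0.883 I₀.
Need I₂/I₀ = 0.0755, so cos²(θ − 20°) = 0.0755 / 0.883 = 0.0855.
θ − 20° = arccos(√0.0855) = 73.0°, giving θ ≈ 20 + 73.0 = 93.0°.

θ ≈ 93°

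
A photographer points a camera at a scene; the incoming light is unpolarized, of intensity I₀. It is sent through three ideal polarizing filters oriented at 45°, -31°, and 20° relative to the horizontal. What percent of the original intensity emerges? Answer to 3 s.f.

Unpolarized light through the first polarizer → I₁ = ½ I₀, now polarized at 45°.
I₂ = I₁ cos²(-31° − 45°) = 0.5 I₀ · cos²(76°) = 0.02926 I₀.
I₃ = I₂ cos²(20° + 31°) = 0.02926 I₀ · cos²(51°) = 0.01159 I₀.
That is 1.159% of the incident intensity.

≈ 1.16%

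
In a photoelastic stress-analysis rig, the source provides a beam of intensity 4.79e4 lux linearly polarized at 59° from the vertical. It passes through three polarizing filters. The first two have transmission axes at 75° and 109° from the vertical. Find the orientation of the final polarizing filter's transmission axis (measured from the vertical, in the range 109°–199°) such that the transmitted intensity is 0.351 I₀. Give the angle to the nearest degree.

θ ≈ 151°

By Malus's law, I₁ = I₀ cos²(75° − 59°) = I₀ cos²(16°) = 0.924 I₀.
I₂ = I₁ cos²(109° − 75°) = 0.924 I₀ · cos²(34°) = 0.6351 I₀.
Need I₃/I₀ = 0.351, so cos²(θ − 109°) = 0.351 / 0.6351 = 0.5527.
θ − 109° = arccos(√0.5527) = 42.0°, giving θ ≈ 109 + 42.0 = 151.0°.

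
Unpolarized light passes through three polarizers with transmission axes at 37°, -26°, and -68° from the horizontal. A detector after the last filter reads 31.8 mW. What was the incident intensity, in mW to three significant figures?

Unpolarized light through the first polarizer → I₁ = ½ I₀, now polarized at 37°.
I₂ = I₁ cos²(-26° − 37°) = 0.5 I₀ · cos²(63°) = 0.1031 I₀.
I₃ = I₂ cos²(-68° + 26°) = 0.1031 I₀ · cos²(42°) = 0.05691 I₀.
So 31.8 mW = 0.05691 I₀, giving I₀ = 31.8/0.05691 = 558.7 mW.

I₀ ≈ 559 mW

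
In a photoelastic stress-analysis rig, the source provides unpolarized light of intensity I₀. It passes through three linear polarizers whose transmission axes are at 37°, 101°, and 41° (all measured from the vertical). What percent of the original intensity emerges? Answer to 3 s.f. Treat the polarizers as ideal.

Unpolarized light through the first polarizer → I₁ = ½ I₀, now polarized at 37°.
I₂ = I₁ cos²(101° − 37°) = 0.5 I₀ · cos²(64°) = 0.09608 I₀.
I₃ = I₂ cos²(41° − 101°) = 0.09608 I₀ · cos²(60°) = 0.02402 I₀.
That is 2.402% of the incident intensity.

≈ 2.40%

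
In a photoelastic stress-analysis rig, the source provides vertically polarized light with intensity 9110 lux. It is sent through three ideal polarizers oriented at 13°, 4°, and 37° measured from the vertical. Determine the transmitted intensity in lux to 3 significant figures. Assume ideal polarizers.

I ≈ 5930 lux

I₁ = 9110 lux · cos²(13°) = 8649 lux.
I₂ = I₁ · cos²(9°) = 8649 · 0.9755 = 8437 lux.
I₃ = I₂ · cos²(33°) = 8437 · 0.7034 = 5935 lux.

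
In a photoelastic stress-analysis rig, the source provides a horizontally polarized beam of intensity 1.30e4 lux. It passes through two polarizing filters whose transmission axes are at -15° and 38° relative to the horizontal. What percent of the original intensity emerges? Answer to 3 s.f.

≈ 33.8%

I₁ = 1.30e4 lux · cos²(15°) = 1.213e+04 lux.
I₂ = I₁ · cos²(53°) = 1.213e+04 · 0.3622 = 4393 lux.
That is 33.79% of the incident intensity.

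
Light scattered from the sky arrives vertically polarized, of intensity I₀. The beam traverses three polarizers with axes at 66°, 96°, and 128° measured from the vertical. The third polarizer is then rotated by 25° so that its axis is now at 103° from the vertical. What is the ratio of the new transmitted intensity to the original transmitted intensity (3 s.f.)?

Before rotation:
By Malus's law, I₁ = I₀ cos²(66° − 0°) = I₀ cos²(66°) = 0.1654 I₀.
I₂ = I₁ cos²(96° − 66°) = 0.1654 I₀ · cos²(30°) = 0.1241 I₀.
I₃ = I₂ cos²(128° − 96°) = 0.1241 I₀ · cos²(32°) = 0.08923 I₀.
After rotation:
I₁ = I₀ cos²(66° − 0°) = I₀ cos²(66°) = 0.1654 I₀.
I₂ = I₁ cos²(96° − 66°) = 0.1654 I₀ · cos²(30°) = 0.1241 I₀.
I₃ = I₂ cos²(103° − 96°) = 0.1241 I₀ · cos²(7°) = 0.1222 I₀.
Ratio = 0.1222 / 0.08923 = 1.37.

I_new/I_old ≈ 1.37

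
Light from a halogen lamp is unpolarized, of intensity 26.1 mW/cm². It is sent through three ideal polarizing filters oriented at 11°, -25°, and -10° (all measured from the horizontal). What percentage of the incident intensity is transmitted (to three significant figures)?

≈ 30.5%

Unpolarized light through the first polarizer → I₁ = 26.1 mW/cm²/2 = 13.05 mW/cm², polarized at 11°.
I₂ = I₁ · cos²(36°) = 13.05 · 0.6545 = 8.541 mW/cm².
I₃ = I₂ · cos²(15°) = 8.541 · 0.933 = 7.969 mW/cm².
That is 30.53% of the incident intensity.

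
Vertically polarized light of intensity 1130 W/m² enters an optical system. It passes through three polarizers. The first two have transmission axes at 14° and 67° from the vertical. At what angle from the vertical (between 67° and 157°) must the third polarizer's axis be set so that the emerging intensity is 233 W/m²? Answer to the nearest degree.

θ ≈ 106°

By Malus's law, I₁ = I₀ cos²(14° − 0°) = I₀ cos²(14°) = 0.9415 I₀.
I₂ = I₁ cos²(67° − 14°) = 0.9415 I₀ · cos²(53°) = 0.341 I₀.
Target fraction: 233 / 1130 W/m² = 0.2062 of I₀.
Need I₃/I₀ = 0.2062, so cos²(θ − 67°) = 0.2062 / 0.341 = 0.6047.
θ − 67° = arccos(√0.6047) = 39.0°, giving θ ≈ 67 + 39.0 = 106.0°.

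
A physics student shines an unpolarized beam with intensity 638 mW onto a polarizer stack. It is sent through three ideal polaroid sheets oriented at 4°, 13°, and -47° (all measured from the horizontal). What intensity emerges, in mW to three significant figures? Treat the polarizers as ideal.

Unpolarized light through the first polarizer → I₁ = 638 mW/2 = 319 mW, polarized at 4°.
I₂ = I₁ · cos²(9°) = 319 · 0.9755 = 311.2 mW.
I₃ = I₂ · cos²(60°) = 311.2 · 0.25 = 77.8 mW.

I ≈ 77.8 mW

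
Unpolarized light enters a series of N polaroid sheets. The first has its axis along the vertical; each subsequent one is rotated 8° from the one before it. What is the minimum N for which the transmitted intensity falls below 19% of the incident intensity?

First polarizer halves the unpolarized light: factor 1/2.
Each further stage multiplies by cos²(8°) = 0.9806.
After N polarizers: T = 0.5·0.9806^(N−1). Require T < 0.19 ⇒ N−1 > ln(0.19/0.5)/ln(0.9806) = 49.47, so N−1 ≥ 50 and N = 51.
Check: N=51 gives T = 0.188 < 0.19; N=50 gives T = 0.1918.

N = 51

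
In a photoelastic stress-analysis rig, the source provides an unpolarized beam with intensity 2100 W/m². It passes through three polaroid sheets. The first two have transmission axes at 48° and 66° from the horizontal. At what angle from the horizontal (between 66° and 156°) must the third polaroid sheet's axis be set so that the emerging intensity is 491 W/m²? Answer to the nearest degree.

Unpolarized light through the first polarizer → I₁ = ½ I₀, now polarized at 48°.
I₂ = I₁ cos²(66° − 48°) = 0.5 I₀ · cos²(18°) = 0.4523 I₀.
Target fraction: 491 / 2100 W/m² = 0.2338 of I₀.
Need I₃/I₀ = 0.2338, so cos²(θ − 66°) = 0.2338 / 0.4523 = 0.517.
θ − 66° = arccos(√0.517) = 44.0°, giving θ ≈ 66 + 44.0 = 110.0°.

θ ≈ 110°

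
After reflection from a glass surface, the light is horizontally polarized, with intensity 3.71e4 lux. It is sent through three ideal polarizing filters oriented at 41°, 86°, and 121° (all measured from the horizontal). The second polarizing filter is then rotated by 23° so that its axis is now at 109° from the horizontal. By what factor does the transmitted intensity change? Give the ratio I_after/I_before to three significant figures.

Before rotation:
I₁ = I₀ cos²(41° − 0°) = I₀ cos²(41°) = 0.5696 I₀.
I₂ = I₁ cos²(86° − 41°) = 0.5696 I₀ · cos²(45°) = 0.2848 I₀.
I₃ = I₂ cos²(121° − 86°) = 0.2848 I₀ · cos²(35°) = 0.1911 I₀.
After rotation:
I₁ = I₀ cos²(41° − 0°) = I₀ cos²(41°) = 0.5696 I₀.
I₂ = I₁ cos²(109° − 41°) = 0.5696 I₀ · cos²(68°) = 0.07993 I₀.
I₃ = I₂ cos²(121° − 109°) = 0.07993 I₀ · cos²(12°) = 0.07647 I₀.
Ratio = 0.07647 / 0.1911 = 0.4002.

I_new/I_old ≈ 0.400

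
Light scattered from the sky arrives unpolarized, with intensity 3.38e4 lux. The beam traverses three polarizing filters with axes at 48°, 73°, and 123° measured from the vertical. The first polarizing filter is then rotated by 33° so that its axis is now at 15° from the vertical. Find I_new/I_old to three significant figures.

I_new/I_old ≈ 0.342

Before rotation:
Unpolarized light through the first polarizer → I₁ = ½ I₀, now polarized at 48°.
I₂ = I₁ cos²(73° − 48°) = 0.5 I₀ · cos²(25°) = 0.4107 I₀.
I₃ = I₂ cos²(123° − 73°) = 0.4107 I₀ · cos²(50°) = 0.1697 I₀.
After rotation:
Unpolarized light through the first polarizer → I₁ = ½ I₀, now polarized at 15°.
I₂ = I₁ cos²(73° − 15°) = 0.5 I₀ · cos²(58°) = 0.1404 I₀.
I₃ = I₂ cos²(123° − 73°) = 0.1404 I₀ · cos²(50°) = 0.05801 I₀.
Ratio = 0.05801 / 0.1697 = 0.3419.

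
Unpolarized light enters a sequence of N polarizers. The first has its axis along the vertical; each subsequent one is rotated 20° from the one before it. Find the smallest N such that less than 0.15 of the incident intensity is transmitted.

First polarizer halves the unpolarized light: factor 1/2.
Each further stage multiplies by cos²(20°) = 0.883.
After N polarizers: T = 0.5·0.883^(N−1). Require T < 0.15 ⇒ N−1 > ln(0.15/0.5)/ln(0.883) = 9.68, so N−1 ≥ 10 and N = 11.
Check: N=11 gives T = 0.1441 < 0.15; N=10 gives T = 0.1632.

N = 11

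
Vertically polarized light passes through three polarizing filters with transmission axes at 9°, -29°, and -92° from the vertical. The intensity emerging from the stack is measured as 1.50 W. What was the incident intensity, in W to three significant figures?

By Malus's law, I₁ = I₀ cos²(9° − 0°) = I₀ cos²(9°) = 0.9755 I₀.
I₂ = I₁ cos²(-29° − 9°) = 0.9755 I₀ · cos²(38°) = 0.6058 I₀.
I₃ = I₂ cos²(-92° + 29°) = 0.6058 I₀ · cos²(63°) = 0.1249 I₀.
So 1.50 W = 0.1249 I₀, giving I₀ = 1.50/0.1249 = 12.01 W.

I₀ ≈ 12.0 W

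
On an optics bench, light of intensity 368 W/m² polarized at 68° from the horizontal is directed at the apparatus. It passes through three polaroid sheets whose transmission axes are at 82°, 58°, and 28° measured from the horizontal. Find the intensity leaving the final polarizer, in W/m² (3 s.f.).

I₁ = 368 W/m² · cos²(14°) = 346.5 W/m².
I₂ = I₁ · cos²(24°) = 346.5 · 0.8346 = 289.1 W/m².
I₃ = I₂ · cos²(30°) = 289.1 · 0.75 = 216.9 W/m².

I ≈ 217 W/m²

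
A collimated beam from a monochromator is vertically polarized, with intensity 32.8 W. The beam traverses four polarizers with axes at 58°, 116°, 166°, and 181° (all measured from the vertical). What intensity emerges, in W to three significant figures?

I₁ = 32.8 W · cos²(58°) = 9.211 W.
I₂ = I₁ · cos²(58°) = 9.211 · 0.2808 = 2.587 W.
I₃ = I₂ · cos²(50°) = 2.587 · 0.4132 = 1.069 W.
I₄ = I₃ · cos²(15°) = 1.069 · 0.933 = 0.9971 W.

I ≈ 0.997 W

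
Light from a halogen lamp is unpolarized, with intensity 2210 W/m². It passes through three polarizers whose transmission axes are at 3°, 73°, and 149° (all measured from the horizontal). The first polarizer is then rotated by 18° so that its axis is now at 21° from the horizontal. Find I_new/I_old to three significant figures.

I_new/I_old ≈ 3.24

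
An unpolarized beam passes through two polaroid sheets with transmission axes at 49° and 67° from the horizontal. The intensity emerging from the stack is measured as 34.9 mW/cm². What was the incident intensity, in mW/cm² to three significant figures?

I₀ ≈ 77.2 mW/cm²

Unpolarized light through the first polarizer → I₁ = ½ I₀, now polarized at 49°.
I₂ = I₁ cos²(67° − 49°) = 0.5 I₀ · cos²(18°) = 0.4523 I₀.
So 34.9 mW/cm² = 0.4523 I₀, giving I₀ = 34.9/0.4523 = 77.17 mW/cm².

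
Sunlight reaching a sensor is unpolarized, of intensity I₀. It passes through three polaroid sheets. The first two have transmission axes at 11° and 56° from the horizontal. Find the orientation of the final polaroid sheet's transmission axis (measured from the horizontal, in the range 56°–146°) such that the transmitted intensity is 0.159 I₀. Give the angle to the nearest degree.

Unpolarized light through the first polarizer → I₁ = ½ I₀, now polarized at 11°.
I₂ = I₁ cos²(56° − 11°) = 0.5 I₀ · cos²(45°) = 0.25 I₀.
Need I₃/I₀ = 0.159, so cos²(θ − 56°) = 0.159 / 0.25 = 0.636.
θ − 56° = arccos(√0.636) = 37.1°, giving θ ≈ 56 + 37.1 = 93.1°.

θ ≈ 93°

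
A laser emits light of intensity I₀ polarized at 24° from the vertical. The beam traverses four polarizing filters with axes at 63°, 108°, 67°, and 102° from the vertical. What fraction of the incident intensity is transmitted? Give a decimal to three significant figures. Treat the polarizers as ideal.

≈ 0.115 I₀

I₁ = I₀ cos²(63° − 24°) = I₀ cos²(39°) = 0.604 I₀.
I₂ = I₁ cos²(108° − 63°) = 0.604 I₀ · cos²(45°) = 0.302 I₀.
I₃ = I₂ cos²(67° − 108°) = 0.302 I₀ · cos²(41°) = 0.172 I₀.
I₄ = I₃ cos²(102° − 67°) = 0.172 I₀ · cos²(35°) = 0.1154 I₀.
Transmitted fraction = 0.1154.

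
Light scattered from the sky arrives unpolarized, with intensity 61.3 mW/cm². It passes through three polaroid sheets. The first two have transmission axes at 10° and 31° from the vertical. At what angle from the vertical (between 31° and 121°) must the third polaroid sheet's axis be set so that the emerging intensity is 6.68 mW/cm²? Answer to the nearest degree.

θ ≈ 91°

Unpolarized light through the first polarizer → I₁ = ½ I₀, now polarized at 10°.
I₂ = I₁ cos²(31° − 10°) = 0.5 I₀ · cos²(21°) = 0.4358 I₀.
Target fraction: 6.68 / 61.3 mW/cm² = 0.109 of I₀.
Need I₃/I₀ = 0.109, so cos²(θ − 31°) = 0.109 / 0.4358 = 0.2501.
θ − 31° = arccos(√0.2501) = 60.0°, giving θ ≈ 31 + 60.0 = 91.0°.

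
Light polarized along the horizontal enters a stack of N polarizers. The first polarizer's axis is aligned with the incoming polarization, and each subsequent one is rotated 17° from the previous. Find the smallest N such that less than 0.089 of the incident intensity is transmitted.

First polarizer is aligned with the polarization: full transmission.
Each further stage multiplies by cos²(17°) = 0.9145.
After N polarizers: T = 0.9145^(N−1). Require T < 0.089 ⇒ N−1 > ln(0.089)/ln(0.9145) = 27.07, so N−1 ≥ 28 and N = 29.
Check: N=29 gives T = 0.08192 < 0.089; N=28 gives T = 0.08958.

N = 29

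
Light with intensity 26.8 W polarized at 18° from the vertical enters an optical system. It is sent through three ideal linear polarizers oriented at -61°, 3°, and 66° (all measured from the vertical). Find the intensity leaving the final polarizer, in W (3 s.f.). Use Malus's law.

By Malus's law, I₁ = 26.8 W · cos²(79°) = 0.9757 W.
I₂ = I₁ · cos²(64°) = 0.9757 · 0.1922 = 0.1875 W.
I₃ = I₂ · cos²(63°) = 0.1875 · 0.2061 = 0.03865 W.

I ≈ 0.0386 W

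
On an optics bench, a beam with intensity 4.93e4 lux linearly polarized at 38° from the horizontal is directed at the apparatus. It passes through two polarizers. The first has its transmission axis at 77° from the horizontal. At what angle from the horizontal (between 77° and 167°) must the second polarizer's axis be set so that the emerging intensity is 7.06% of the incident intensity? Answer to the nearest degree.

θ ≈ 147°

By Malus's law, I₁ = I₀ cos²(77° − 38°) = I₀ cos²(39°) = 0.604 I₀.
Need I₂/I₀ = 0.0706, so cos²(θ − 77°) = 0.0706 / 0.604 = 0.1169.
θ − 77° = arccos(√0.1169) = 70.0°, giving θ ≈ 77 + 70.0 = 147.0°.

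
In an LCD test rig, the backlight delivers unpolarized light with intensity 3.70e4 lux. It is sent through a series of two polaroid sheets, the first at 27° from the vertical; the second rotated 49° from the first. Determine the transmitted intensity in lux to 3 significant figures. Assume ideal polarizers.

I ≈ 7960 lux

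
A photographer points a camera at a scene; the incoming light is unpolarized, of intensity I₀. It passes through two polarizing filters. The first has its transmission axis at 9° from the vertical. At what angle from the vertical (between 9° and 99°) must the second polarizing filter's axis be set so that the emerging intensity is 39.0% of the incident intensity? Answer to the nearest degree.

Unpolarized light through the first polarizer → I₁ = ½ I₀, now polarized at 9°.
Need I₂/I₀ = 0.39, so cos²(θ − 9°) = 0.39 / 0.5 = 0.78.
θ − 9° = arccos(√0.78) = 28.0°, giving θ ≈ 9 + 28.0 = 37.0°.

θ ≈ 37°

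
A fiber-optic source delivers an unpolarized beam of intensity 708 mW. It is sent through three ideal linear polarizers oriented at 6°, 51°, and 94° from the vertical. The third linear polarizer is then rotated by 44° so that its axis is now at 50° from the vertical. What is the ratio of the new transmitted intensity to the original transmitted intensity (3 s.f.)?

Before rotation:
Unpolarized light through the first polarizer → I₁ = ½ I₀, now polarized at 6°.
I₂ = I₁ cos²(51° − 6°) = 0.5 I₀ · cos²(45°) = 0.25 I₀.
I₃ = I₂ cos²(94° − 51°) = 0.25 I₀ · cos²(43°) = 0.1337 I₀.
After rotation:
Unpolarized light through the first polarizer → I₁ = ½ I₀, now polarized at 6°.
I₂ = I₁ cos²(51° − 6°) = 0.5 I₀ · cos²(45°) = 0.25 I₀.
I₃ = I₂ cos²(50° − 51°) = 0.25 I₀ · cos²(1°) = 0.2499 I₀.
Ratio = 0.2499 / 0.1337 = 1.869.

I_new/I_old ≈ 1.87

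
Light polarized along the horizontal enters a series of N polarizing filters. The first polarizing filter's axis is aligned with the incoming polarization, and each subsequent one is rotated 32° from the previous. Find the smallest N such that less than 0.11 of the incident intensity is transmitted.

First polarizer is aligned with the polarization: full transmission.
Each further stage multiplies by cos²(32°) = 0.7192.
After N polarizers: T = 0.7192^(N−1). Require T < 0.11 ⇒ N−1 > ln(0.11)/ln(0.7192) = 6.70, so N−1 ≥ 7 and N = 8.
Check: N=8 gives T = 0.09951 < 0.11; N=7 gives T = 0.1384.

N = 8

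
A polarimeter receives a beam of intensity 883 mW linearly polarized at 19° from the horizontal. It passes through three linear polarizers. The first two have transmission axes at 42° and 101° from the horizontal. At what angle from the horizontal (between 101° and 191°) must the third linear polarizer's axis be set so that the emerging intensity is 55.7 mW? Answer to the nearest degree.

θ ≈ 159°

I₁ = I₀ cos²(42° − 19°) = I₀ cos²(23°) = 0.8473 I₀.
I₂ = I₁ cos²(101° − 42°) = 0.8473 I₀ · cos²(59°) = 0.2248 I₀.
Target fraction: 55.7 / 883 mW = 0.06308 of I₀.
Need I₃/I₀ = 0.06308, so cos²(θ − 101°) = 0.06308 / 0.2248 = 0.2806.
θ − 101° = arccos(√0.2806) = 58.0°, giving θ ≈ 101 + 58.0 = 159.0°.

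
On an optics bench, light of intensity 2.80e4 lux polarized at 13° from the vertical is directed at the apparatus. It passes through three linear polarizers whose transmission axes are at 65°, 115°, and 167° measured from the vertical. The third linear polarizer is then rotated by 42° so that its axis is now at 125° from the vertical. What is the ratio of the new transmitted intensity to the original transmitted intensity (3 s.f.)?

I_new/I_old ≈ 2.56

Before rotation:
By Malus's law, I₁ = I₀ cos²(65° − 13°) = I₀ cos²(52°) = 0.379 I₀.
I₂ = I₁ cos²(115° − 65°) = 0.379 I₀ · cos²(50°) = 0.1566 I₀.
I₃ = I₂ cos²(167° − 115°) = 0.1566 I₀ · cos²(52°) = 0.05936 I₀.
After rotation:
I₁ = I₀ cos²(65° − 13°) = I₀ cos²(52°) = 0.379 I₀.
I₂ = I₁ cos²(115° − 65°) = 0.379 I₀ · cos²(50°) = 0.1566 I₀.
I₃ = I₂ cos²(125° − 115°) = 0.1566 I₀ · cos²(10°) = 0.1519 I₀.
Ratio = 0.1519 / 0.05936 = 2.559.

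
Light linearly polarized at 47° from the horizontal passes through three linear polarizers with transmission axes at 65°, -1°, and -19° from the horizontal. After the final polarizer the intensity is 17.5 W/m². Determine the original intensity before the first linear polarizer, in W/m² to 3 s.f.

I₀ ≈ 129 W/m²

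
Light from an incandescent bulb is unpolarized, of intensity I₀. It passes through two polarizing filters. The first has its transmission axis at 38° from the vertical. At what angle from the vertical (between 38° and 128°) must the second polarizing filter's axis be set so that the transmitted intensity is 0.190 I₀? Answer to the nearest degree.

Unpolarized light through the first polarizer → I₁ = ½ I₀, now polarized at 38°.
Need I₂/I₀ = 0.19, so cos²(θ − 38°) = 0.19 / 0.5 = 0.38.
θ − 38° = arccos(√0.38) = 51.9°, giving θ ≈ 38 + 51.9 = 89.9°.

θ ≈ 90°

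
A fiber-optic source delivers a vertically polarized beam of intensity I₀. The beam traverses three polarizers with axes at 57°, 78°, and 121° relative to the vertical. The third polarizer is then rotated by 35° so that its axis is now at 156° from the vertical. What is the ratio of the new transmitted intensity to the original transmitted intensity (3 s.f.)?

I_new/I_old ≈ 0.0808

Before rotation:
I₁ = I₀ cos²(57° − 0°) = I₀ cos²(57°) = 0.2966 I₀.
I₂ = I₁ cos²(78° − 57°) = 0.2966 I₀ · cos²(21°) = 0.2585 I₀.
I₃ = I₂ cos²(121° − 78°) = 0.2585 I₀ · cos²(43°) = 0.1383 I₀.
After rotation:
I₁ = I₀ cos²(57° − 0°) = I₀ cos²(57°) = 0.2966 I₀.
I₂ = I₁ cos²(78° − 57°) = 0.2966 I₀ · cos²(21°) = 0.2585 I₀.
I₃ = I₂ cos²(156° − 78°) = 0.2585 I₀ · cos²(78°) = 0.01118 I₀.
Ratio = 0.01118 / 0.1383 = 0.08082.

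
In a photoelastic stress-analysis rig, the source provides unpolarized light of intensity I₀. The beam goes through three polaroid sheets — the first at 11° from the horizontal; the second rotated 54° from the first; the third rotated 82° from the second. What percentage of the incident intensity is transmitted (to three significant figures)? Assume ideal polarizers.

≈ 0.335%

Unpolarized light through the first polarizer → I₁ = ½ I₀, now polarized at 11°.
I₂ = I₁ cos²(54°) = 0.5 · 0.3455 I₀ = 0.1727 I₀.
I₃ = I₂ cos²(82°) = 0.1727 · 0.01937 I₀ = 0.003346 I₀.
That is 0.3346% of the incident intensity.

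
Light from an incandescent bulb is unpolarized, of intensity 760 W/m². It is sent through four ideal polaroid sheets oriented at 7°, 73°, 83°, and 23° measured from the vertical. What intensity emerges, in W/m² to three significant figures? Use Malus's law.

I ≈ 15.2 W/m²

Unpolarized light through the first polarizer → I₁ = 760 W/m²/2 = 380 W/m², polarized at 7°.
I₂ = I₁ · cos²(66°) = 380 · 0.1654 = 62.87 W/m².
I₃ = I₂ · cos²(10°) = 62.87 · 0.9698 = 60.97 W/m².
I₄ = I₃ · cos²(60°) = 60.97 · 0.25 = 15.24 W/m².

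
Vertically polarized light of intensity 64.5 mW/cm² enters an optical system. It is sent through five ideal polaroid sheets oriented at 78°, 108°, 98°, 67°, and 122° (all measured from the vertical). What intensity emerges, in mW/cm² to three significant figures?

I ≈ 0.490 mW/cm²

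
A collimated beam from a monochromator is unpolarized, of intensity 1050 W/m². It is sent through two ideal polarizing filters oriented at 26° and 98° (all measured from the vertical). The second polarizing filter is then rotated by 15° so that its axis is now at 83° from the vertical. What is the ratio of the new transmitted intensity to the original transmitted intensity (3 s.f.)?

I_new/I_old ≈ 3.11

Before rotation:
Unpolarized light through the first polarizer → I₁ = ½ I₀, now polarized at 26°.
I₂ = I₁ cos²(98° − 26°) = 0.5 I₀ · cos²(72°) = 0.04775 I₀.
After rotation:
Unpolarized light through the first polarizer → I₁ = ½ I₀, now polarized at 26°.
I₂ = I₁ cos²(83° − 26°) = 0.5 I₀ · cos²(57°) = 0.1483 I₀.
Ratio = 0.1483 / 0.04775 = 3.106.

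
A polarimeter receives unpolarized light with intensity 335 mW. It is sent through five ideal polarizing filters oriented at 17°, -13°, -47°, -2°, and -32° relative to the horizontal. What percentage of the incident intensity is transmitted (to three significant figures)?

≈ 9.67%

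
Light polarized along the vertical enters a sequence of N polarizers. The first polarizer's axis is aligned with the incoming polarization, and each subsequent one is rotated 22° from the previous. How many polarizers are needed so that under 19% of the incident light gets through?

First polarizer is aligned with the polarization: full transmission.
Each further stage multiplies by cos²(22°) = 0.8597.
After N polarizers: T = 0.8597^(N−1). Require T < 0.19 ⇒ N−1 > ln(0.19)/ln(0.8597) = 10.98, so N−1 ≥ 11 and N = 12.
Check: N=12 gives T = 0.1895 < 0.19; N=11 gives T = 0.2205.

N = 12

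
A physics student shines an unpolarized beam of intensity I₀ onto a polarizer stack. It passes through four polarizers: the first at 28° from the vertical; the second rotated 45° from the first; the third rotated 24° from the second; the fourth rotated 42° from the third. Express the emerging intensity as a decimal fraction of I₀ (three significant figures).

≈ 0.115 I₀

Unpolarized light through the first polarizer → I₁ = ½ I₀, now polarized at 28°.
I₂ = I₁ cos²(45°) = 0.5 · 0.5 I₀ = 0.25 I₀.
I₃ = I₂ cos²(24°) = 0.25 · 0.8346 I₀ = 0.2086 I₀.
I₄ = I₃ cos²(42°) = 0.2086 · 0.5523 I₀ = 0.1152 I₀.
Transmitted fraction = 0.1152.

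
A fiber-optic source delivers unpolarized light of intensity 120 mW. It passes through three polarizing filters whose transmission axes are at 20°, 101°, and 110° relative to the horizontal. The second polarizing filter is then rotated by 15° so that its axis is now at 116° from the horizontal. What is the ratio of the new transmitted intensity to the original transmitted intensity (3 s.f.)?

I_new/I_old ≈ 0.453

Before rotation:
Unpolarized light through the first polarizer → I₁ = ½ I₀, now polarized at 20°.
I₂ = I₁ cos²(101° − 20°) = 0.5 I₀ · cos²(81°) = 0.01224 I₀.
I₃ = I₂ cos²(110° − 101°) = 0.01224 I₀ · cos²(9°) = 0.01194 I₀.
After rotation:
Unpolarized light through the first polarizer → I₁ = ½ I₀, now polarized at 20°.
Angle between axes 1 and 2: 84°. I₂ = 0.5 I₀ · cos²(84°) = 0.005463 I₀.
I₃ = I₂ cos²(110° − 116°) = 0.005463 I₀ · cos²(6°) = 0.005403 I₀.
Ratio = 0.005403 / 0.01194 = 0.4527.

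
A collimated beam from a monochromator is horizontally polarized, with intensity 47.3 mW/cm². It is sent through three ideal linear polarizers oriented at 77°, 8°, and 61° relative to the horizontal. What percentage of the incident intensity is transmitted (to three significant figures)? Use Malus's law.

By Malus's law, I₁ = 47.3 mW/cm² · cos²(77°) = 2.394 mW/cm².
I₂ = I₁ · cos²(69°) = 2.394 · 0.1284 = 0.3074 mW/cm².
I₃ = I₂ · cos²(53°) = 0.3074 · 0.3622 = 0.1113 mW/cm².
That is 0.2354% of the incident intensity.

≈ 0.235%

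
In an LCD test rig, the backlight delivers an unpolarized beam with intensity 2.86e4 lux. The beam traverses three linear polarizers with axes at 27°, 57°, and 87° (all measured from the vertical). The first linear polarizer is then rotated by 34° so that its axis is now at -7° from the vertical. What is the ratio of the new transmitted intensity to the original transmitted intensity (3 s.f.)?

I_new/I_old ≈ 0.256

Before rotation:
Unpolarized light through the first polarizer → I₁ = ½ I₀, now polarized at 27°.
I₂ = I₁ cos²(57° − 27°) = 0.5 I₀ · cos²(30°) = 0.375 I₀.
I₃ = I₂ cos²(87° − 57°) = 0.375 I₀ · cos²(30°) = 0.2813 I₀.
After rotation:
Unpolarized light through the first polarizer → I₁ = ½ I₀, now polarized at -7°.
I₂ = I₁ cos²(57° + 7°) = 0.5 I₀ · cos²(64°) = 0.09608 I₀.
I₃ = I₂ cos²(87° − 57°) = 0.09608 I₀ · cos²(30°) = 0.07206 I₀.
Ratio = 0.07206 / 0.2813 = 0.2562.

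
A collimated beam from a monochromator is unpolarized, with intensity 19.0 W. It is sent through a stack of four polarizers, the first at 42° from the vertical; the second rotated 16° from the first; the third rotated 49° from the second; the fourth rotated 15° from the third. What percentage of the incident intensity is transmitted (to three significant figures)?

≈ 18.6%

Unpolarized light through the first polarizer → I₁ = 19.0 W/2 = 9.5 W, polarized at 42°.
I₂ = I₁ · cos²(16°) = 9.5 · 0.924 = 8.778 W.
I₃ = I₂ · cos²(49°) = 8.778 · 0.4304 = 3.778 W.
I₄ = I₃ · cos²(15°) = 3.778 · 0.933 = 3.525 W.
That is 18.55% of the incident intensity.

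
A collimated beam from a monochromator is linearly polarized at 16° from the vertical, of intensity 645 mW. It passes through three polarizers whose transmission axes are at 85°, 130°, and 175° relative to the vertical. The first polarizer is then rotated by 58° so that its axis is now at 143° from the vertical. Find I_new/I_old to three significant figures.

I_new/I_old ≈ 5.35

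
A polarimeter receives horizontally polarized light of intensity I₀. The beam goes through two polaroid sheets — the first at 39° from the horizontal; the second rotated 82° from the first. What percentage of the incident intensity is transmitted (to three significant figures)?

By Malus's law, I₁ = I₀ cos²(39° − 0°) = I₀ cos²(39°) = 0.604 I₀.
I₂ = I₁ cos²(82°) = 0.604 · 0.01937 I₀ = 0.0117 I₀.
That is 1.17% of the incident intensity.

≈ 1.17%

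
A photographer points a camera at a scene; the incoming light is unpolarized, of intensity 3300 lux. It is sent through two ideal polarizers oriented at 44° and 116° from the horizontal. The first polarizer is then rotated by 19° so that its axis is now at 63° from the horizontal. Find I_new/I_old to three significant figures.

Before rotation:
Unpolarized light through the first polarizer → I₁ = ½ I₀, now polarized at 44°.
I₂ = I₁ cos²(116° − 44°) = 0.5 I₀ · cos²(72°) = 0.04775 I₀.
After rotation:
Unpolarized light through the first polarizer → I₁ = ½ I₀, now polarized at 63°.
I₂ = I₁ cos²(116° − 63°) = 0.5 I₀ · cos²(53°) = 0.1811 I₀.
Ratio = 0.1811 / 0.04775 = 3.793.

I_new/I_old ≈ 3.79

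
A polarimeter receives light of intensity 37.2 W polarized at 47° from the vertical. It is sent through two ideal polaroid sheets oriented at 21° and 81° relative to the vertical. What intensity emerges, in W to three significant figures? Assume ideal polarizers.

I ≈ 7.51 W

I₁ = 37.2 W · cos²(26°) = 30.05 W.
I₂ = I₁ · cos²(60°) = 30.05 · 0.25 = 7.513 W.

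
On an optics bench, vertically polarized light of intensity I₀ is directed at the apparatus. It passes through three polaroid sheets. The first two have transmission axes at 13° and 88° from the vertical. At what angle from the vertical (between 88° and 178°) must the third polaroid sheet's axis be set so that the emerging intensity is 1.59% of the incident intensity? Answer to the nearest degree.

θ ≈ 148°

By Malus's law, I₁ = I₀ cos²(13° − 0°) = I₀ cos²(13°) = 0.9494 I₀.
I₂ = I₁ cos²(88° − 13°) = 0.9494 I₀ · cos²(75°) = 0.0636 I₀.
Need I₃/I₀ = 0.0159, so cos²(θ − 88°) = 0.0159 / 0.0636 = 0.25.
θ − 88° = arccos(√0.25) = 60.0°, giving θ ≈ 88 + 60.0 = 148.0°.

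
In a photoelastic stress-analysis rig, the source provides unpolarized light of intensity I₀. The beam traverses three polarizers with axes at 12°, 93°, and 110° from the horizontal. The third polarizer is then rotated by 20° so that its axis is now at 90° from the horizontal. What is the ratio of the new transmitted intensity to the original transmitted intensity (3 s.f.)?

Before rotation:
Unpolarized light through the first polarizer → I₁ = ½ I₀, now polarized at 12°.
I₂ = I₁ cos²(93° − 12°) = 0.5 I₀ · cos²(81°) = 0.01224 I₀.
I₃ = I₂ cos²(110° − 93°) = 0.01224 I₀ · cos²(17°) = 0.01119 I₀.
After rotation:
Unpolarized light through the first polarizer → I₁ = ½ I₀, now polarized at 12°.
I₂ = I₁ cos²(93° − 12°) = 0.5 I₀ · cos²(81°) = 0.01224 I₀.
I₃ = I₂ cos²(90° − 93°) = 0.01224 I₀ · cos²(3°) = 0.0122 I₀.
Ratio = 0.0122 / 0.01119 = 1.09.

I_new/I_old ≈ 1.09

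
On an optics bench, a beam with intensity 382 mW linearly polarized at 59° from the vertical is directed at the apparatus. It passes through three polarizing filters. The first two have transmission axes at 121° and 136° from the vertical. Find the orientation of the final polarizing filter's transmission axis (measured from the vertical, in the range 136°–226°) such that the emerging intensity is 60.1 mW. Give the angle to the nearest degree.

θ ≈ 165°

By Malus's law, I₁ = I₀ cos²(121° − 59°) = I₀ cos²(62°) = 0.2204 I₀.
I₂ = I₁ cos²(136° − 121°) = 0.2204 I₀ · cos²(15°) = 0.2056 I₀.
Target fraction: 60.1 / 382 mW = 0.1573 of I₀.
Need I₃/I₀ = 0.1573, so cos²(θ − 136°) = 0.1573 / 0.2056 = 0.7651.
θ − 136° = arccos(√0.7651) = 29.0°, giving θ ≈ 136 + 29.0 = 165.0°.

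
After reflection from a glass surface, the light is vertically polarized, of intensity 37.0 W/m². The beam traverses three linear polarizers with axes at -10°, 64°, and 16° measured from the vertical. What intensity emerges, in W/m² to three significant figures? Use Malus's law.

By Malus's law, I₁ = 37.0 W/m² · cos²(10°) = 35.88 W/m².
I₂ = I₁ · cos²(74°) = 35.88 · 0.07598 = 2.726 W/m².
I₃ = I₂ · cos²(48°) = 2.726 · 0.4477 = 1.221 W/m².

I ≈ 1.22 W/m²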